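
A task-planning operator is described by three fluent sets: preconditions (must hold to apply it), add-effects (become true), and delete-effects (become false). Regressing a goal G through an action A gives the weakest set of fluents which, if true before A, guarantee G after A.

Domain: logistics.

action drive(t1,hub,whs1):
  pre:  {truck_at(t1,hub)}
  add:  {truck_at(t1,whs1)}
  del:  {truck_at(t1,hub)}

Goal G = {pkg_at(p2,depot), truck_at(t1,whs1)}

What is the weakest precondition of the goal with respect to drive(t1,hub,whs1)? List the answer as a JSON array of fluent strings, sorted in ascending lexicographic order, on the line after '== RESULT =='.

Regress:
  G ∩ del = {}  (empty — regression defined)
  G \ add = {pkg_at(p2,depot), truck_at(t1,whs1)} \ {truck_at(t1,whs1)} = {pkg_at(p2,depot)}
  ∪ pre   = {pkg_at(p2,depot)} ∪ {truck_at(t1,hub)}
          = {pkg_at(p2,depot), truck_at(t1,hub)}

== RESULT ==
["pkg_at(p2,depot)", "truck_at(t1,hub)"]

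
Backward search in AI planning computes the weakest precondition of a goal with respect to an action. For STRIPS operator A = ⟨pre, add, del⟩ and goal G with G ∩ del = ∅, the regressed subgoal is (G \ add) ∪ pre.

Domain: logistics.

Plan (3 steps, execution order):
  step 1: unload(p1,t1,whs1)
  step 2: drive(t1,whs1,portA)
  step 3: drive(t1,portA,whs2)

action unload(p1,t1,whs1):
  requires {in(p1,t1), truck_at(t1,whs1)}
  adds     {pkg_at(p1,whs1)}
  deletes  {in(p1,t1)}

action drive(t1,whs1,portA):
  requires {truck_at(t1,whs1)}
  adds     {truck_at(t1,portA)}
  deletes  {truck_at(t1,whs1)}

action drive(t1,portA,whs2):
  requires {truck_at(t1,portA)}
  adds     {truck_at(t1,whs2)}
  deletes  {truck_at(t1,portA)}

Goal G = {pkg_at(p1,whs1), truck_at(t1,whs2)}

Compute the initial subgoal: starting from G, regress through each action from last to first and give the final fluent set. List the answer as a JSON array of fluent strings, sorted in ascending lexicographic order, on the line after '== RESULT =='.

Regress step by step:
  through step 3 (drive(t1,portA,whs2)): drop {truck_at(t1,whs2)}, keep {pkg_at(p1,whs1)}, require {truck_at(t1,portA)}
    → {pkg_at(p1,whs1), truck_at(t1,portA)}
  through step 2 (drive(t1,whs1,portA)): drop {truck_at(t1,portA)}, keep {pkg_at(p1,whs1)}, require {truck_at(t1,whs1)}
    → {pkg_at(p1,whs1), truck_at(t1,whs1)}
  through step 1 (unload(p1,t1,whs1)): drop {pkg_at(p1,whs1)}, keep {truck_at(t1,whs1)}, require {in(p1,t1), truck_at(t1,whs1)}
    → {in(p1,t1), truck_at(t1,whs1)}

== RESULT ==
["in(p1,t1)", "truck_at(t1,whs1)"]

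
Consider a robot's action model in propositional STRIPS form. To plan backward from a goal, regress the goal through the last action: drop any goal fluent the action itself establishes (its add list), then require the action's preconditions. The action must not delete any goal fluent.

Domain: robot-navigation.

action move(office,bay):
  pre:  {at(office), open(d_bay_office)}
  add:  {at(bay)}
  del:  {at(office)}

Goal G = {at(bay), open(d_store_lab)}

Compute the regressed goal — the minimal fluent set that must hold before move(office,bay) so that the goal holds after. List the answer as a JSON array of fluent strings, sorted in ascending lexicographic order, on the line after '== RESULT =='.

Compute (G \ add) ∪ pre:
  G ∩ del = {}  (empty — regression defined)
  G \ add = {at(bay), open(d_store_lab)} \ {at(bay)} = {open(d_store_lab)}
  ∪ pre   = {open(d_store_lab)} ∪ {at(office), open(d_bay_office)}
          = {at(office), open(d_bay_office), open(d_store_lab)}

== RESULT ==
["at(office)", "open(d_bay_office)", "open(d_store_lab)"]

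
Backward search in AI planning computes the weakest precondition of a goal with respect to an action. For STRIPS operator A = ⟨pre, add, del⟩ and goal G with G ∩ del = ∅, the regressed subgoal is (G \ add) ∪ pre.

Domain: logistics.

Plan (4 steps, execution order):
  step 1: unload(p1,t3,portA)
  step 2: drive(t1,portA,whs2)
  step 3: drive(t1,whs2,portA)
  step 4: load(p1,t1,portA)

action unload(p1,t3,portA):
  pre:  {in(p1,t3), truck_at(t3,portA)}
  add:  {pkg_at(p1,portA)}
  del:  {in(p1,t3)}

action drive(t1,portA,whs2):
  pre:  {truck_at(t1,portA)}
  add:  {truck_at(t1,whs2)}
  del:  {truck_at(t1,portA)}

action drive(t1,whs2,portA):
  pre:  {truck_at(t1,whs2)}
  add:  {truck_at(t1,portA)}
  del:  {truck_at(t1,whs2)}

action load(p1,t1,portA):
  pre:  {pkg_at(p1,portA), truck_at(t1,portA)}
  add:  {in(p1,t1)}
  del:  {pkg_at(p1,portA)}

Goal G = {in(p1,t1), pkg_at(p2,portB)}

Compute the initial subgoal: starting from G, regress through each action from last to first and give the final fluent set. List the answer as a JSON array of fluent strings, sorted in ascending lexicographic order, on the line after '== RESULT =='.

Work backward from the goal:
  through step 4 (load(p1,t1,portA)): drop {in(p1,t1)}, keep {pkg_at(p2,portB)}, require {pkg_at(p1,portA), truck_at(t1,portA)}
    → {pkg_at(p1,portA), pkg_at(p2,portB), truck_at(t1,portA)}
  through step 3 (drive(t1,whs2,portA)): drop {truck_at(t1,portA)}, keep {pkg_at(p1,portA), pkg_at(p2,portB)}, require {truck_at(t1,whs2)}
    → {pkg_at(p1,portA), pkg_at(p2,portB), truck_at(t1,whs2)}
  through step 2 (drive(t1,portA,whs2)): drop {truck_at(t1,whs2)}, keep {pkg_at(p1,portA), pkg_at(p2,portB)}, require {truck_at(t1,portA)}
    → {pkg_at(p1,portA), pkg_at(p2,portB), truck_at(t1,portA)}
  through step 1 (unload(p1,t3,portA)): drop {pkg_at(p1,portA)}, keep {pkg_at(p2,portB), truck_at(t1,portA)}, require {in(p1,t3), truck_at(t3,portA)}
    → {in(p1,t3), pkg_at(p2,portB), truck_at(t1,portA), truck_at(t3,portA)}

== RESULT ==
["in(p1,t3)", "pkg_at(p2,portB)", "truck_at(t1,portA)", "truck_at(t3,portA)"]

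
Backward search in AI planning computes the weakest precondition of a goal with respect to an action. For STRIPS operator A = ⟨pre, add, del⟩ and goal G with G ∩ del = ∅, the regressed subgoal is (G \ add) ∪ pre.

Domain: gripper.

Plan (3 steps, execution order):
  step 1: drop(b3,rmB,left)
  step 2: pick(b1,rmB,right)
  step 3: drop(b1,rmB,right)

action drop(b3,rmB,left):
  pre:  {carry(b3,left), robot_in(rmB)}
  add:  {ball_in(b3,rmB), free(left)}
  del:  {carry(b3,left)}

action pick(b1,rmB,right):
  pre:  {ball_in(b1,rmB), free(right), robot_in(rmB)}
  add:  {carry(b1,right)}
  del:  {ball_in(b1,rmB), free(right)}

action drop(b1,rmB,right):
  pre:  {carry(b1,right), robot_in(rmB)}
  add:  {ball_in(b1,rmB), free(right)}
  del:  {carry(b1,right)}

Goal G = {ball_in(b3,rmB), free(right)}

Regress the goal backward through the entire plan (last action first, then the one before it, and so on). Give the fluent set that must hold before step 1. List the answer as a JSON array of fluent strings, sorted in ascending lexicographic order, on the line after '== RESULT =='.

Work backward from the goal:
  through step 3 (drop(b1,rmB,right)): drop {free(right)}, keep {ball_in(b3,rmB)}, require {carry(b1,right), robot_in(rmB)}
    → {ball_in(b3,rmB), carry(b1,right), robot_in(rmB)}
  through step 2 (pick(b1,rmB,right)): drop {carry(b1,right)}, keep {ball_in(b3,rmB), robot_in(rmB)}, require {ball_in(b1,rmB), free(right), robot_in(rmB)}
    → {ball_in(b1,rmB), ball_in(b3,rmB), free(right), robot_in(rmB)}
  through step 1 (drop(b3,rmB,left)): drop {ball_in(b3,rmB)}, keep {ball_in(b1,rmB), free(right), robot_in(rmB)}, require {carry(b3,left), robot_in(rmB)}
    → {ball_in(b1,rmB), carry(b3,left), free(right), robot_in(rmB)}

== RESULT ==
["ball_in(b1,rmB)", "carry(b3,left)", "free(right)", "robot_in(rmB)"]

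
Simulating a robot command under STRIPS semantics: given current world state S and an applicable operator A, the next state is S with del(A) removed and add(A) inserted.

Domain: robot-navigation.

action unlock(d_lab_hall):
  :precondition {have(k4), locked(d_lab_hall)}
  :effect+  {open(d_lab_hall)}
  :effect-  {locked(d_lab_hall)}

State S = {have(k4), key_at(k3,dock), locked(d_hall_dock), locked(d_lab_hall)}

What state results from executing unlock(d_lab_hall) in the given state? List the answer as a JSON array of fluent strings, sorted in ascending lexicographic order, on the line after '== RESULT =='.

Compute (S \ del) ∪ add:
  pre ⊆ S: {have(k4), locked(d_lab_hall)} ⊆ S  — applicable
  S \ del = {have(k4), key_at(k3,dock), locked(d_hall_dock)}
  ∪ add   = {have(k4), key_at(k3,dock), locked(d_hall_dock), open(d_lab_hall)}

== RESULT ==
["have(k4)", "key_at(k3,dock)", "locked(d_hall_dock)", "open(d_lab_hall)"]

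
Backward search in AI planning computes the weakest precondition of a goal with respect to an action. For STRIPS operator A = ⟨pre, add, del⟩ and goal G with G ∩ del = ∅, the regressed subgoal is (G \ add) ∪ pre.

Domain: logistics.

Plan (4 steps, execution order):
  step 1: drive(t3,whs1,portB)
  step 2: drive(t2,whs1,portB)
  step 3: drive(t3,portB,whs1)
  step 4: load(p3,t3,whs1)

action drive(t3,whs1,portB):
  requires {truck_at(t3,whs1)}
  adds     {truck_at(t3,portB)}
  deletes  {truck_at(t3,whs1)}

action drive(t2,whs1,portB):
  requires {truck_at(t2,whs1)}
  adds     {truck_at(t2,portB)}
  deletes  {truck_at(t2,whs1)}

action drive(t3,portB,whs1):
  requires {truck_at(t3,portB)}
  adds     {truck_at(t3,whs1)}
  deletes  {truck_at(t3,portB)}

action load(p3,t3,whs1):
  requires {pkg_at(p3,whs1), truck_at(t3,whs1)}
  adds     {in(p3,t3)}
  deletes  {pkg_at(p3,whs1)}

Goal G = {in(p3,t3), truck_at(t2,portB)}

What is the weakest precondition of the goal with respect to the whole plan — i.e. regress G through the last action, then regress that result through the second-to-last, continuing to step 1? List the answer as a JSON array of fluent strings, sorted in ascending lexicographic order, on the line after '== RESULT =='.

Regress step by step:
  through step 4 (load(p3,t3,whs1)): drop {in(p3,t3)}, keep {truck_at(t2,portB)}, require {pkg_at(p3,whs1), truck_at(t3,whs1)}
    → {pkg_at(p3,whs1), truck_at(t2,portB), truck_at(t3,whs1)}
  through step 3 (drive(t3,portB,whs1)): drop {truck_at(t3,whs1)}, keep {pkg_at(p3,whs1), truck_at(t2,portB)}, require {truck_at(t3,portB)}
    → {pkg_at(p3,whs1), truck_at(t2,portB), truck_at(t3,portB)}
  through step 2 (drive(t2,whs1,portB)): drop {truck_at(t2,portB)}, keep {pkg_at(p3,whs1), truck_at(t3,portB)}, require {truck_at(t2,whs1)}
    → {pkg_at(p3,whs1), truck_at(t2,whs1), truck_at(t3,portB)}
  through step 1 (drive(t3,whs1,portB)): drop {truck_at(t3,portB)}, keep {pkg_at(p3,whs1), truck_at(t2,whs1)}, require {truck_at(t3,whs1)}
    → {pkg_at(p3,whs1), truck_at(t2,whs1), truck_at(t3,whs1)}

== RESULT ==
["pkg_at(p3,whs1)", "truck_at(t2,whs1)", "truck_at(t3,whs1)"]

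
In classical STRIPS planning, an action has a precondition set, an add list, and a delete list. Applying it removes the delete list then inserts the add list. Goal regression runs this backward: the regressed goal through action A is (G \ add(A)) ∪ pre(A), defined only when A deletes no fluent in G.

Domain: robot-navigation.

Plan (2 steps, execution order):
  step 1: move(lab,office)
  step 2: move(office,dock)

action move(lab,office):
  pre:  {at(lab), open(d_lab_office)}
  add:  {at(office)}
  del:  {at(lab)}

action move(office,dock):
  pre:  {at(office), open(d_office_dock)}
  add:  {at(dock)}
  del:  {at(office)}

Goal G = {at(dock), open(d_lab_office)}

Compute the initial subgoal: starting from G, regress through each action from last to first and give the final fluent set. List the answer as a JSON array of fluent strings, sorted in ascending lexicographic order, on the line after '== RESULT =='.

Work backward from the goal:
  through step 2 (move(office,dock)): drop {at(dock)}, keep {open(d_lab_office)}, require {at(office), open(d_office_dock)}
    → {at(office), open(d_lab_office), open(d_office_dock)}
  through step 1 (move(lab,office)): drop {at(office)}, keep {open(d_lab_office), open(d_office_dock)}, require {at(lab), open(d_lab_office)}
    → {at(lab), open(d_lab_office), open(d_office_dock)}

== RESULT ==
["at(lab)", "open(d_lab_office)", "open(d_office_dock)"]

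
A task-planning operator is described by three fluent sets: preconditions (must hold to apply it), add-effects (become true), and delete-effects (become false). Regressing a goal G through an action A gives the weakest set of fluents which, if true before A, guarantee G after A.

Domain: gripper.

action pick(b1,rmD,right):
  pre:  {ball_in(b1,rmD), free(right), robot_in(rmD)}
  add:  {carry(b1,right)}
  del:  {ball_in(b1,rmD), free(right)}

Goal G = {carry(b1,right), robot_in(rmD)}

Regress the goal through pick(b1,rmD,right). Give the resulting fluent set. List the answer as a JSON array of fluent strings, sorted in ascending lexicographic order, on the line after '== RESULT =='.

Compute (G \ add) ∪ pre:
  G ∩ del = {}  (empty — regression defined)
  G \ add = {carry(b1,right), robot_in(rmD)} \ {carry(b1,right)} = {robot_in(rmD)}
  ∪ pre   = {robot_in(rmD)} ∪ {ball_in(b1,rmD), free(right), robot_in(rmD)}
          = {ball_in(b1,rmD), free(right), robot_in(rmD)}

== RESULT ==
["ball_in(b1,rmD)", "free(right)", "robot_in(rmD)"]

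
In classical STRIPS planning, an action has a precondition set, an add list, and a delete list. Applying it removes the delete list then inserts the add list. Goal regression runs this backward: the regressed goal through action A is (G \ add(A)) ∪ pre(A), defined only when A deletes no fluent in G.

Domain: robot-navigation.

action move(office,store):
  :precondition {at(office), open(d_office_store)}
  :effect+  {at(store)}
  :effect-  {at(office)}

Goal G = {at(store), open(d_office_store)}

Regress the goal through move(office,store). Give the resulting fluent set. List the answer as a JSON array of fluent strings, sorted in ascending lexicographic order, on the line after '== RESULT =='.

Compute (G \ add) ∪ pre:
  G ∩ del = {}  (empty — regression defined)
  G \ add = {at(store), open(d_office_store)} \ {at(store)} = {open(d_office_store)}
  ∪ pre   = {open(d_office_store)} ∪ {at(office), open(d_office_store)}
          = {at(office), open(d_office_store)}

== RESULT ==
["at(office)", "open(d_office_store)"]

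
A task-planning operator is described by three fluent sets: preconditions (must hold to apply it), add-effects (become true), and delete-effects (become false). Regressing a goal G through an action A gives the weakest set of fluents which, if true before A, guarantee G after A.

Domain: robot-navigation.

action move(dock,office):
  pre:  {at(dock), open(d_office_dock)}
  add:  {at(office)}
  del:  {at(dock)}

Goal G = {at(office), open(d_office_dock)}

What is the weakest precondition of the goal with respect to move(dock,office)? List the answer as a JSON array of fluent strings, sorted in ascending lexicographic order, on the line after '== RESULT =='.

Regress:
  G ∩ del = {}  (empty — regression defined)
  G \ add = {at(office), open(d_office_dock)} \ {at(office)} = {open(d_office_dock)}
  ∪ pre   = {open(d_office_dock)} ∪ {at(dock), open(d_office_dock)}
          = {at(dock), open(d_office_dock)}

== RESULT ==
["at(dock)", "open(d_office_dock)"]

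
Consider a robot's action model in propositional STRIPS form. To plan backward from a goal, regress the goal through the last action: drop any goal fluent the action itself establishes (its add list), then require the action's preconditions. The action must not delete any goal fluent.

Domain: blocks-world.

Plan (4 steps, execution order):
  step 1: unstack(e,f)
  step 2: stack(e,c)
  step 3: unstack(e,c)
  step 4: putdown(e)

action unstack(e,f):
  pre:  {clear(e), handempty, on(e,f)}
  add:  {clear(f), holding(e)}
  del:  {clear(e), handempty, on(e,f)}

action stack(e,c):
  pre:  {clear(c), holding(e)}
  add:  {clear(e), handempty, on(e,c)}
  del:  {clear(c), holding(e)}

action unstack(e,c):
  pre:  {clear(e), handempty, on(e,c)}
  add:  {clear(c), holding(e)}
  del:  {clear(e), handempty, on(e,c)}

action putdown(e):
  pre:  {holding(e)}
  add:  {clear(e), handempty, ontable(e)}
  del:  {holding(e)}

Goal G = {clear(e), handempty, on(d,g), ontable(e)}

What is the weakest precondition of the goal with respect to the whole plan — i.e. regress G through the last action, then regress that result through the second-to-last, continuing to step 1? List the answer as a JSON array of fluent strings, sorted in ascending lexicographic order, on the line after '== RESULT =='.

Work backward from the goal:
  through step 4 (putdown(e)): drop {clear(e), handempty, ontable(e)}, keep {on(d,g)}, require {holding(e)}
    → {holding(e), on(d,g)}
  through step 3 (unstack(e,c)): drop {holding(e)}, keep {on(d,g)}, require {clear(e), handempty, on(e,c)}
    → {clear(e), handempty, on(d,g), on(e,c)}
  through step 2 (stack(e,c)): drop {clear(e), handempty, on(e,c)}, keep {on(d,g)}, require {clear(c), holding(e)}
    → {clear(c), holding(e), on(d,g)}
  through step 1 (unstack(e,f)): drop {holding(e)}, keep {clear(c), on(d,g)}, require {clear(e), handempty, on(e,f)}
    → {clear(c), clear(e), handempty, on(d,g), on(e,f)}

== RESULT ==
["clear(c)", "clear(e)", "handempty", "on(d,g)", "on(e,f)"]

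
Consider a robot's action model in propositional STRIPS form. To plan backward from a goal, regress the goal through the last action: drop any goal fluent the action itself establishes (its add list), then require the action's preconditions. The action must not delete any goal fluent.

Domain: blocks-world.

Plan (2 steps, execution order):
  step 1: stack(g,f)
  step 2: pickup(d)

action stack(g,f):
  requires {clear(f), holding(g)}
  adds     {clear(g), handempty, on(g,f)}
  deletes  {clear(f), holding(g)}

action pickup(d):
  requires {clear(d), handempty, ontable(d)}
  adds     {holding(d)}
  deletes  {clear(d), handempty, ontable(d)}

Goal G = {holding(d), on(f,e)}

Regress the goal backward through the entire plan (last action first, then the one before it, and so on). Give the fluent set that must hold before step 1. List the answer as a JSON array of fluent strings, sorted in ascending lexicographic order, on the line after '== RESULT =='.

Work backward from the goal:
  through step 2 (pickup(d)): drop {holding(d)}, keep {on(f,e)}, require {clear(d), handempty, ontable(d)}
    → {clear(d), handempty, on(f,e), ontable(d)}
  through step 1 (stack(g,f)): drop {handempty}, keep {clear(d), on(f,e), ontable(d)}, require {clear(f), holding(g)}
    → {clear(d), clear(f), holding(g), on(f,e), ontable(d)}

== RESULT ==
["clear(d)", "clear(f)", "holding(g)", "on(f,e)", "ontable(d)"]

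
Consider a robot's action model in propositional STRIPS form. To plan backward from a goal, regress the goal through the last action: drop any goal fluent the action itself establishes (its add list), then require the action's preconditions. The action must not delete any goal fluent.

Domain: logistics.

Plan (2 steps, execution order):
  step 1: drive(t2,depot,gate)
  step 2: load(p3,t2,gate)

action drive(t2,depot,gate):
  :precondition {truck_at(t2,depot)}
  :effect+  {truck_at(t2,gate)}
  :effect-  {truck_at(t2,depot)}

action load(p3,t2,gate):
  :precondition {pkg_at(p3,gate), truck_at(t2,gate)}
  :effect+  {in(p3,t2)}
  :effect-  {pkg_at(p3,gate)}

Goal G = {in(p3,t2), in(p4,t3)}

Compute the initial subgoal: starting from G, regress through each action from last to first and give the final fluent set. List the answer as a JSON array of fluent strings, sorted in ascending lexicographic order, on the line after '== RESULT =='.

Work backward from the goal:
  through step 2 (load(p3,t2,gate)): drop {in(p3,t2)}, keep {in(p4,t3)}, require {pkg_at(p3,gate), truck_at(t2,gate)}
    → {in(p4,t3), pkg_at(p3,gate), truck_at(t2,gate)}
  through step 1 (drive(t2,depot,gate)): drop {truck_at(t2,gate)}, keep {in(p4,t3), pkg_at(p3,gate)}, require {truck_at(t2,depot)}
    → {in(p4,t3), pkg_at(p3,gate), truck_at(t2,depot)}

== RESULT ==
["in(p4,t3)", "pkg_at(p3,gate)", "truck_at(t2,depot)"]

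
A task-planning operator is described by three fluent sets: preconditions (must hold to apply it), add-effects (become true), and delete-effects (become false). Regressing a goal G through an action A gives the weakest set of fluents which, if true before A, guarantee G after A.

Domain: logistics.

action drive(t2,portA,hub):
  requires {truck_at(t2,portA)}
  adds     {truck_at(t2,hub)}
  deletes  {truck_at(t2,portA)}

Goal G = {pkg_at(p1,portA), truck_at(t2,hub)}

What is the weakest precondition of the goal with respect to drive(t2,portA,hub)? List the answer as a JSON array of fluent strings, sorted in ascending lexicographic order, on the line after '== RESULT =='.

Regress:
  G ∩ del = {}  (empty — regression defined)
  G \ add = {pkg_at(p1,portA), truck_at(t2,hub)} \ {truck_at(t2,hub)} = {pkg_at(p1,portA)}
  ∪ pre   = {pkg_at(p1,portA)} ∪ {truck_at(t2,portA)}
          = {pkg_at(p1,portA), truck_at(t2,portA)}

== RESULT ==
["pkg_at(p1,portA)", "truck_at(t2,portA)"]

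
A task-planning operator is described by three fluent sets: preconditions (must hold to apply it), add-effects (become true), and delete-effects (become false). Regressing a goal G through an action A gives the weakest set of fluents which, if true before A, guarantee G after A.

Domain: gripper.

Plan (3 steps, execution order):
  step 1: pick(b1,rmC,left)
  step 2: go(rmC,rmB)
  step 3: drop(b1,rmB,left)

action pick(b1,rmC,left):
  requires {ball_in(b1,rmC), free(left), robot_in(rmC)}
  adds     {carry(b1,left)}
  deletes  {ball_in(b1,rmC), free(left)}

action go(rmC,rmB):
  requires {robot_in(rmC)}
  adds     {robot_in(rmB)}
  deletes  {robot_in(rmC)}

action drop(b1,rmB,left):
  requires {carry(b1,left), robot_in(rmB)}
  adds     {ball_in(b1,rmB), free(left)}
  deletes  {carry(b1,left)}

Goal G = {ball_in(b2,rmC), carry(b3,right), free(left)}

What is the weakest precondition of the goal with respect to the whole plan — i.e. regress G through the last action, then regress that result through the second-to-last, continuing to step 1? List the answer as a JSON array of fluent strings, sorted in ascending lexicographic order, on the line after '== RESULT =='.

Work backward from the goal:
  through step 3 (drop(b1,rmB,left)): drop {free(left)}, keep {ball_in(b2,rmC), carry(b3,right)}, require {carry(b1,left), robot_in(rmB)}
    → {ball_in(b2,rmC), carry(b1,left), carry(b3,right), robot_in(rmB)}
  through step 2 (go(rmC,rmB)): drop {robot_in(rmB)}, keep {ball_in(b2,rmC), carry(b1,left), carry(b3,right)}, require {robot_in(rmC)}
    → {ball_in(b2,rmC), carry(b1,left), carry(b3,right), robot_in(rmC)}
  through step 1 (pick(b1,rmC,left)): drop {carry(b1,left)}, keep {ball_in(b2,rmC), carry(b3,right), robot_in(rmC)}, require {ball_in(b1,rmC), free(left), robot_in(rmC)}
    → {ball_in(b1,rmC), ball_in(b2,rmC), carry(b3,right), free(left), robot_in(rmC)}

== RESULT ==
["ball_in(b1,rmC)", "ball_in(b2,rmC)", "carry(b3,right)", "free(left)", "robot_in(rmC)"]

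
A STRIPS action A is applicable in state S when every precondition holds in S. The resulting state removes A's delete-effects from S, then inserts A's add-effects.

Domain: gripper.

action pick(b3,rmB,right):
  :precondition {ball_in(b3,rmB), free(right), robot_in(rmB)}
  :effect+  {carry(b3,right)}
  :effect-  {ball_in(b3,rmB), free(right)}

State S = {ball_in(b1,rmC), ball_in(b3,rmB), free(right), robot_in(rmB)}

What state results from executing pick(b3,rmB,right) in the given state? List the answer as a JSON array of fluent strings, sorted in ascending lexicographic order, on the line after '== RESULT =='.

Progress:
  pre ⊆ S: {ball_in(b3,rmB), free(right), robot_in(rmB)} ⊆ S  — applicable
  S \ del = {ball_in(b1,rmC), robot_in(rmB)}
  ∪ add   = {ball_in(b1,rmC), carry(b3,right), robot_in(rmB)}

== RESULT ==
["ball_in(b1,rmC)", "carry(b3,right)", "robot_in(rmB)"]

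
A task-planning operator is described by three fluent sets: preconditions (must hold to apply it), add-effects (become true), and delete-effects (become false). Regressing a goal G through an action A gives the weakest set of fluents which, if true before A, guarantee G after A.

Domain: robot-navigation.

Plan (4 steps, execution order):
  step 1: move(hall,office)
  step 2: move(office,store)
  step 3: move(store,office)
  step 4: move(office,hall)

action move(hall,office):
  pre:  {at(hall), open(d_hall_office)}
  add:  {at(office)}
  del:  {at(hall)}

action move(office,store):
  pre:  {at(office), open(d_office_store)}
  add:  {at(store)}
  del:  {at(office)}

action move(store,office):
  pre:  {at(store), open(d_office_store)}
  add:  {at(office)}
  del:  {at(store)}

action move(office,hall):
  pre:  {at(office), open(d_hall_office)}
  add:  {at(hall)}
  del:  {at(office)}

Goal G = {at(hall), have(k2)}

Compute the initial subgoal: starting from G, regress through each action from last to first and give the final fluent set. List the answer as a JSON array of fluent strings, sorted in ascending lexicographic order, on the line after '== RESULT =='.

Regress step by step:
  through step 4 (move(office,hall)): drop {at(hall)}, keep {have(k2)}, require {at(office), open(d_hall_office)}
    → {at(office), have(k2), open(d_hall_office)}
  through step 3 (move(store,office)): drop {at(office)}, keep {have(k2), open(d_hall_office)}, require {at(store), open(d_office_store)}
    → {at(store), have(k2), open(d_hall_office), open(d_office_store)}
  through step 2 (move(office,store)): drop {at(store)}, keep {have(k2), open(d_hall_office), open(d_office_store)}, require {at(office), open(d_office_store)}
    → {at(office), have(k2), open(d_hall_office), open(d_office_store)}
  through step 1 (move(hall,office)): drop {at(office)}, keep {have(k2), open(d_hall_office), open(d_office_store)}, require {at(hall), open(d_hall_office)}
    → {at(hall), have(k2), open(d_hall_office), open(d_office_store)}

== RESULT ==
["at(hall)", "have(k2)", "open(d_hall_office)", "open(d_office_store)"]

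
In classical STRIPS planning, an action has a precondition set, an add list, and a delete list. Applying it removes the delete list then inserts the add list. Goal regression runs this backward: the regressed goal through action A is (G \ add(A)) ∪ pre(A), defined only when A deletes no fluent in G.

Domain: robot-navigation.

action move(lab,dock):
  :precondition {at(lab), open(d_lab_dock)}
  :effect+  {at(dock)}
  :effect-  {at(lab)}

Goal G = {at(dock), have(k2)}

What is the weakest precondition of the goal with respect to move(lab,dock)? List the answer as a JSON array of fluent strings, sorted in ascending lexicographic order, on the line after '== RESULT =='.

Regress:
  G ∩ del = {}  (empty — regression defined)
  G \ add = {at(dock), have(k2)} \ {at(dock)} = {have(k2)}
  ∪ pre   = {have(k2)} ∪ {at(lab), open(d_lab_dock)}
          = {at(lab), have(k2), open(d_lab_dock)}

== RESULT ==
["at(lab)", "have(k2)", "open(d_lab_dock)"]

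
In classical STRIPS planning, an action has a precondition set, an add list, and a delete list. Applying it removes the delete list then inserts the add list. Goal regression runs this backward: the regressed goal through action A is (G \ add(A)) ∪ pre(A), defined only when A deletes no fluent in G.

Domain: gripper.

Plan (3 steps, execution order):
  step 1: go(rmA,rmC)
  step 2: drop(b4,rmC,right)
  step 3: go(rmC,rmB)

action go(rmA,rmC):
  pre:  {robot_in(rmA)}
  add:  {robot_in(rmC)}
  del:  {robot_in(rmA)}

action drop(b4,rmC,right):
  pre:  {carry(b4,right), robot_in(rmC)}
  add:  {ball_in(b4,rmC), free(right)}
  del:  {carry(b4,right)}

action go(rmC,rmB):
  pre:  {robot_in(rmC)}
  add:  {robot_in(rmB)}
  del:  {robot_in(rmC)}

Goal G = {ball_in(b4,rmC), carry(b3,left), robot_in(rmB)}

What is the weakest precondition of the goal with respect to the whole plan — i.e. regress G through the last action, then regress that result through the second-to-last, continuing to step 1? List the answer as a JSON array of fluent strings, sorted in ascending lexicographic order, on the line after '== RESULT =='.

Work backward from the goal:
  through step 3 (go(rmC,rmB)): drop {robot_in(rmB)}, keep {ball_in(b4,rmC), carry(b3,left)}, require {robot_in(rmC)}
    → {ball_in(b4,rmC), carry(b3,left), robot_in(rmC)}
  through step 2 (drop(b4,rmC,right)): drop {ball_in(b4,rmC)}, keep {carry(b3,left), robot_in(rmC)}, require {carry(b4,right), robot_in(rmC)}
    → {carry(b3,left), carry(b4,right), robot_in(rmC)}
  through step 1 (go(rmA,rmC)): drop {robot_in(rmC)}, keep {carry(b3,left), carry(b4,right)}, require {robot_in(rmA)}
    → {carry(b3,left), carry(b4,right), robot_in(rmA)}

== RESULT ==
["carry(b3,left)", "carry(b4,right)", "robot_in(rmA)"]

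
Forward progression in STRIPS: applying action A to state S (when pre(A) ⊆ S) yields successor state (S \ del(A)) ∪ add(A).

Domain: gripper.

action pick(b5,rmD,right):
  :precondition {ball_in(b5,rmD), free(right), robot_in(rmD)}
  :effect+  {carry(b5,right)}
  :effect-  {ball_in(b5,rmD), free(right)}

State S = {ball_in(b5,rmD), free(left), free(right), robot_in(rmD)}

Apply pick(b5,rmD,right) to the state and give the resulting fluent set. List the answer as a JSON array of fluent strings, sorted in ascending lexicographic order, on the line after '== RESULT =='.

Progress:
  pre ⊆ S: {ball_in(b5,rmD), free(right), robot_in(rmD)} ⊆ S  — applicable
  S \ del = {free(left), robot_in(rmD)}
  ∪ add   = {carry(b5,right), free(left), robot_in(rmD)}

== RESULT ==
["carry(b5,right)", "free(left)", "robot_in(rmD)"]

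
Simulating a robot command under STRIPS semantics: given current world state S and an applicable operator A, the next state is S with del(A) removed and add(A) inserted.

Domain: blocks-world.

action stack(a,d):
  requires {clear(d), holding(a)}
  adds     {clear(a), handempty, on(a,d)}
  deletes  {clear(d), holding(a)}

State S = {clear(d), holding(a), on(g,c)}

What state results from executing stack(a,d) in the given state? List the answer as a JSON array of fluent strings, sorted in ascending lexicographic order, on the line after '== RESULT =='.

Progress:
  pre ⊆ S: {clear(d), holding(a)} ⊆ S  — applicable
  S \ del = {on(g,c)}
  ∪ add   = {clear(a), handempty, on(a,d), on(g,c)}

== RESULT ==
["clear(a)", "handempty", "on(a,d)", "on(g,c)"]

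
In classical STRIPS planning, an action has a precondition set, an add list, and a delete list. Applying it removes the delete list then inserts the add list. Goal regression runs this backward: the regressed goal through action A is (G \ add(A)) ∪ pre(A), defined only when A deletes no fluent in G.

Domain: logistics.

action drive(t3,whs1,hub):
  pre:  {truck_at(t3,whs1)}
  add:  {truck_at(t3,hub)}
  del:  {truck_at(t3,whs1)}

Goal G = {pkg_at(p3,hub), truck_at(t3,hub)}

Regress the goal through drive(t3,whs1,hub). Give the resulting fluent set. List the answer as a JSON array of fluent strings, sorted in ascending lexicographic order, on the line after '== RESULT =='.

Regress:
  G ∩ del = {}  (empty — regression defined)
  G \ add = {pkg_at(p3,hub), truck_at(t3,hub)} \ {truck_at(t3,hub)} = {pkg_at(p3,hub)}
  ∪ pre   = {pkg_at(p3,hub)} ∪ {truck_at(t3,whs1)}
          = {pkg_at(p3,hub), truck_at(t3,whs1)}

== RESULT ==
["pkg_at(p3,hub)", "truck_at(t3,whs1)"]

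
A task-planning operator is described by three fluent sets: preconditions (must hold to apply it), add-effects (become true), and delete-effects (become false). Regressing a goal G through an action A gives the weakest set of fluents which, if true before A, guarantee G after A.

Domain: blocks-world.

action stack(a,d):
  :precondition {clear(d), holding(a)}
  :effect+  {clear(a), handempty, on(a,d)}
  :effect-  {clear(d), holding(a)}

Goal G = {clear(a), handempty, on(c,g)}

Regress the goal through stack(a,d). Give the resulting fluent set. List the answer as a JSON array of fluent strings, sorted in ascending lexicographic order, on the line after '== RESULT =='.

Regress:
  G ∩ del = {}  (empty — regression defined)
  G \ add = {clear(a), handempty, on(c,g)} \ {clear(a), handempty, on(a,d)} = {on(c,g)}
  ∪ pre   = {on(c,g)} ∪ {clear(d), holding(a)}
          = {clear(d), holding(a), on(c,g)}

== RESULT ==
["clear(d)", "holding(a)", "on(c,g)"]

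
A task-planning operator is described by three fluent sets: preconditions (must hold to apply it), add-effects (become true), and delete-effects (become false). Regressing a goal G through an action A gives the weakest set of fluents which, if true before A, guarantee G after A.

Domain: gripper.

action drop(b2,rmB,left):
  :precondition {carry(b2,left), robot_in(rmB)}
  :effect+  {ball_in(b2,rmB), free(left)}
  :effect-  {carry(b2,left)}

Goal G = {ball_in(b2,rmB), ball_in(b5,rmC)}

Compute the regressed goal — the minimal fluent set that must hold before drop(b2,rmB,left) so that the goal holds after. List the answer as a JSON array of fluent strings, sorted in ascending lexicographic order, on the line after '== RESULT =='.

Regress:
  G ∩ del = {}  (empty — regression defined)
  G \ add = {ball_in(b2,rmB), ball_in(b5,rmC)} \ {ball_in(b2,rmB), free(left)} = {ball_in(b5,rmC)}
  ∪ pre   = {ball_in(b5,rmC)} ∪ {carry(b2,left), robot_in(rmB)}
          = {ball_in(b5,rmC), carry(b2,left), robot_in(rmB)}

== RESULT ==
["ball_in(b5,rmC)", "carry(b2,left)", "robot_in(rmB)"]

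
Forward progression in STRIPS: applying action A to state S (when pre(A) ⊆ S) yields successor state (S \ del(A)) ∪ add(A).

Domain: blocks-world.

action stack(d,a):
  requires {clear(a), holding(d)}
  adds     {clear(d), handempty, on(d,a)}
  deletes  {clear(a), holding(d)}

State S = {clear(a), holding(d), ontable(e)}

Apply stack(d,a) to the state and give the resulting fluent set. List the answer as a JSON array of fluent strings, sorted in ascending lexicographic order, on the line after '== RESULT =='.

Progress:
  pre ⊆ S: {clear(a), holding(d)} ⊆ S  — applicable
  S \ del = {ontable(e)}
  ∪ add   = {clear(d), handempty, on(d,a), ontable(e)}

== RESULT ==
["clear(d)", "handempty", "on(d,a)", "ontable(e)"]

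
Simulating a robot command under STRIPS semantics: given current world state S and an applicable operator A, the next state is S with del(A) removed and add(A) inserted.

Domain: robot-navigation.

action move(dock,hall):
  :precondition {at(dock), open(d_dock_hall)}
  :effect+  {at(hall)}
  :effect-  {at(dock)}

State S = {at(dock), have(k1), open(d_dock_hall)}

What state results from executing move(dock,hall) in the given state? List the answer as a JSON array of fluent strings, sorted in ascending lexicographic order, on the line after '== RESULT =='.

Progress:
  pre ⊆ S: {at(dock), open(d_dock_hall)} ⊆ S  — applicable
  S \ del = {have(k1), open(d_dock_hall)}
  ∪ add   = {at(hall), have(k1), open(d_dock_hall)}

== RESULT ==
["at(hall)", "have(k1)", "open(d_dock_hall)"]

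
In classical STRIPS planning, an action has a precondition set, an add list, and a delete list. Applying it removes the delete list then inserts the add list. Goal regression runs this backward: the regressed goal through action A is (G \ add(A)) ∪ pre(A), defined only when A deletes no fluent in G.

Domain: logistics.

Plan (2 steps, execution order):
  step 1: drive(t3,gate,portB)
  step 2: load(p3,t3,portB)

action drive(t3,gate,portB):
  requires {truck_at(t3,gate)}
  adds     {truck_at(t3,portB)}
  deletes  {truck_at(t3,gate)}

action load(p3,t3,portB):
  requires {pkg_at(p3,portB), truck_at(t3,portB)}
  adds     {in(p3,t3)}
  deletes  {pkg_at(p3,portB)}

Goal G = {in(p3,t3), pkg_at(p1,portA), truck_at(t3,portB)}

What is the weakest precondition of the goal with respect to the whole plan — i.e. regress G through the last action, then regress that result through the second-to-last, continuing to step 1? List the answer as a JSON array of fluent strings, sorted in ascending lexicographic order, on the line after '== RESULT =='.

Work backward from the goal:
  through step 2 (load(p3,t3,portB)): drop {in(p3,t3)}, keep {pkg_at(p1,portA), truck_at(t3,portB)}, require {pkg_at(p3,portB), truck_at(t3,portB)}
    → {pkg_at(p1,portA), pkg_at(p3,portB), truck_at(t3,portB)}
  through step 1 (drive(t3,gate,portB)): drop {truck_at(t3,portB)}, keep {pkg_at(p1,portA), pkg_at(p3,portB)}, require {truck_at(t3,gate)}
    → {pkg_at(p1,portA), pkg_at(p3,portB), truck_at(t3,gate)}

== RESULT ==
["pkg_at(p1,portA)", "pkg_at(p3,portB)", "truck_at(t3,gate)"]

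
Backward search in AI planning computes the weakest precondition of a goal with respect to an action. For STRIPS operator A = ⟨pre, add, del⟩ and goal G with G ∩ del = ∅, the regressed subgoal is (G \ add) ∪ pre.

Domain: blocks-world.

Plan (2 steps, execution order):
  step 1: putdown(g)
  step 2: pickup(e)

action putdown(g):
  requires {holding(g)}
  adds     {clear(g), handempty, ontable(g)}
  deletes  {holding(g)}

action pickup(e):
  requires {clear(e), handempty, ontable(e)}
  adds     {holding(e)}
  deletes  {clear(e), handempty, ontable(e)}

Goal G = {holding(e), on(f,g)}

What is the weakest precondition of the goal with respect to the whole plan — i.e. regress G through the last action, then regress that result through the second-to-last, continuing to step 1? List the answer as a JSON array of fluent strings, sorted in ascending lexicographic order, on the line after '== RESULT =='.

Work backward from the goal:
  through step 2 (pickup(e)): drop {holding(e)}, keep {on(f,g)}, require {clear(e), handempty, ontable(e)}
    → {clear(e), handempty, on(f,g), ontable(e)}
  through step 1 (putdown(g)): drop {handempty}, keep {clear(e), on(f,g), ontable(e)}, require {holding(g)}
    → {clear(e), holding(g), on(f,g), ontable(e)}

== RESULT ==
["clear(e)", "holding(g)", "on(f,g)", "ontable(e)"]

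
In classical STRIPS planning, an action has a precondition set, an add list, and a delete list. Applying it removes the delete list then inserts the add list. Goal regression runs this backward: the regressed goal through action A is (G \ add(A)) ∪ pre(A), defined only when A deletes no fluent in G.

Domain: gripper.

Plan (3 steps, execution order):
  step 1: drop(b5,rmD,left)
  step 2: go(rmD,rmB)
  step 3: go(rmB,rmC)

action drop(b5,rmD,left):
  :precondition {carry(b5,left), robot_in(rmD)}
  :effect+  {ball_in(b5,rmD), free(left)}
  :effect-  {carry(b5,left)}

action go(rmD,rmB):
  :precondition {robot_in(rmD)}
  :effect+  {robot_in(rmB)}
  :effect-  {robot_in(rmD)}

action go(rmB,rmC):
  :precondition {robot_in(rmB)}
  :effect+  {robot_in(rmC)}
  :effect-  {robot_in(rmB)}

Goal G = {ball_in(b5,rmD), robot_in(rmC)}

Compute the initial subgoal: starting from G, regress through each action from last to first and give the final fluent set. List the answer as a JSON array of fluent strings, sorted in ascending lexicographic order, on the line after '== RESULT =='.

Regress step by step:
  through step 3 (go(rmB,rmC)): drop {robot_in(rmC)}, keep {ball_in(b5,rmD)}, require {robot_in(rmB)}
    → {ball_in(b5,rmD), robot_in(rmB)}
  through step 2 (go(rmD,rmB)): drop {robot_in(rmB)}, keep {ball_in(b5,rmD)}, require {robot_in(rmD)}
    → {ball_in(b5,rmD), robot_in(rmD)}
  through step 1 (drop(b5,rmD,left)): drop {ball_in(b5,rmD)}, keep {robot_in(rmD)}, require {carry(b5,left), robot_in(rmD)}
    → {carry(b5,left), robot_in(rmD)}

== RESULT ==
["carry(b5,left)", "robot_in(rmD)"]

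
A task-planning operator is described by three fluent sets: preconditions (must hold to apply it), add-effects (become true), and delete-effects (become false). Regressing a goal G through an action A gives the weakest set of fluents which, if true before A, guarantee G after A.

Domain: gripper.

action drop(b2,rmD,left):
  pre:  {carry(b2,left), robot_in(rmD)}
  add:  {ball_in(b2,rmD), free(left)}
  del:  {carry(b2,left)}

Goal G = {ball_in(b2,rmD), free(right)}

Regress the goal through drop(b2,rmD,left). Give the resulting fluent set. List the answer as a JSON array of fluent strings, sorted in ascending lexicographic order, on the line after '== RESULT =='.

Compute (G \ add) ∪ pre:
  G ∩ del = {}  (empty — regression defined)
  G \ add = {ball_in(b2,rmD), free(right)} \ {ball_in(b2,rmD), free(left)} = {free(right)}
  ∪ pre   = {free(right)} ∪ {carry(b2,left), robot_in(rmD)}
          = {carry(b2,left), free(right), robot_in(rmD)}

== RESULT ==
["carry(b2,left)", "free(right)", "robot_in(rmD)"]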